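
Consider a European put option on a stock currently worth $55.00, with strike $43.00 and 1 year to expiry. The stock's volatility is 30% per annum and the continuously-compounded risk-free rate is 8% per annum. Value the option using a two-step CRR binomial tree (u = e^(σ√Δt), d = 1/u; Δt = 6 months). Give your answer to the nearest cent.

CRR parameters: u = e^(σ√Δt) = e^(0.3·√0.5) = 1.2363, d = 1/u = 0.8089
Per-period rate: rΔt = 0.08·0.5 = 0.04, so R = e^0.04 = 1.0408
Risk-neutral probability p = (e^0.04 − 0.8089)/(1.2363 − 0.8089) = 0.2320/0.4275 = 0.5426
Terminal stock prices: S_uu = 84.07, S_ud = 55, S_dd = 35.98
Terminal payoffs (K − S): max(-41.07, 0) = 0, max(-12, 0) = 0, max(7.016, 0) = 7.016
Node u (S = 68): V_u = e^(−0.04)·[0.5426·0.0000 + 0.4574·0.0000] = 0.0000
Node d (S = 44.49): V_d = e^(−0.04)·[0.5426·0.0000 + 0.4574·7.0162] = 3.0831
Node 0 (S = 55): V_0 = e^(−0.04)·[0.5426·0.0000 + 0.4574·3.0831] = 1.3548

$1.35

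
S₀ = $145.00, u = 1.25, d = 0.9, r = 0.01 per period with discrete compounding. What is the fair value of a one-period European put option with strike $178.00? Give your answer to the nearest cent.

Risk-neutral probability p = (1 + 0.01 − 0.9)/(1.25 − 0.9) = 0.1100/0.3500 = 0.3143
Terminal stock prices: S_u = 181.2, S_d = 130.5
Terminal payoffs (K − S): max(-3.25, 0) = 0, max(47.5, 0) = 47.5
Node 0 (S = 145): V_0 = 1/1.01·[0.3143·0.0000 + 0.6857·47.5000] = 32.2489

$32.25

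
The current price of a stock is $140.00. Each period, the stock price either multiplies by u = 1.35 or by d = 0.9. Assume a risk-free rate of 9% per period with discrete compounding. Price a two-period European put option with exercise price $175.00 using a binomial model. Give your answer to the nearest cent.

Risk-neutral probability p = (1 + 0.09 − 0.9)/(1.35 − 0.9) = 0.1900/0.4500 = 0.4222
Terminal stock prices: S_uu = 255.2, S_ud = 170.1, S_dd = 113.4
Terminal payoffs (K − S): max(-80.15, 0) = 0, max(4.9, 0) = 4.9, max(61.6, 0) = 61.6
Node u (S = 189): V_u = 1/1.09·[0.4222·0.0000 + 0.5778·4.9000] = 2.5973
Node d (S = 126): V_d = 1/1.09·[0.4222·4.9000 + 0.5778·61.6000] = 34.5505
Node 0 (S = 140): V_0 = 1/1.09·[0.4222·2.5973 + 0.5778·34.5505] = 19.3203

$19.32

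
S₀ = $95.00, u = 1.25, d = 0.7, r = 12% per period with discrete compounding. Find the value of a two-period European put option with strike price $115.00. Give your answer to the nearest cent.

$12.22

Risk-neutral probability p = (1 + 0.12 − 0.7)/(1.25 − 0.7) = 0.4200/0.5500 = 0.7636
Terminal stock prices: S_uu = 148.4, S_ud = 83.12, S_dd = 46.55
Terminal payoffs (K − S): max(-33.44, 0) = 0, max(31.88, 0) = 31.88, max(68.45, 0) = 68.45
Node u (S = 118.8): V_u = 1/1.12·[0.7636·0.0000 + 0.2364·31.8750] = 6.7269
Node d (S = 66.5): V_d = 1/1.12·[0.7636·31.8750 + 0.2364·68.4500] = 36.1786
Node 0 (S = 95): V_0 = 1/1.12·[0.7636·6.7269 + 0.2364·36.1786] = 12.2216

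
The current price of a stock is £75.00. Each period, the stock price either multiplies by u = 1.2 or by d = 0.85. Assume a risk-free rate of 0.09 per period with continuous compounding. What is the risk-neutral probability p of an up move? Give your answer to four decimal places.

p = 0.6976

Risk-neutral probability p = (e^0.09 − 0.85)/(1.2 − 0.85) = 0.2442/0.3500 = 0.6976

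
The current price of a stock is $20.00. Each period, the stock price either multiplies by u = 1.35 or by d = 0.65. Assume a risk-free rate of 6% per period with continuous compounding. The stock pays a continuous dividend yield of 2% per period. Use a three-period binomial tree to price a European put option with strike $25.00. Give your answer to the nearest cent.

$5.57

Per-period risk-free factor R = e^0.06 = 1.0618; dividend-adjusted growth = e^(0.06−0.02) = 1.0408.
Risk-neutral probability p = (1.0408 − 0.65)/(1.35 − 0.65) = 0.3908/0.7000 = 0.5583
Terminal stock prices: S_uuu = 49.21, S_uud = 23.69, S_udd = 11.41, S_ddd = 5.492
Terminal payoffs (K − S): max(-24.21, 0) = 0, max(1.307, 0) = 1.307, max(13.59, 0) = 13.59, max(19.51, 0) = 19.51
Node uu (S = 36.45): V_uu = e^(−0.06)·[0.5583·0.0000 + 0.4417·1.3075] = 0.5439
Node ud (S = 17.55): V_ud = e^(−0.06)·[0.5583·1.3075 + 0.4417·13.5925] = 6.3416
Node dd (S = 8.45): V_dd = e^(−0.06)·[0.5583·13.5925 + 0.4417·19.5075] = 15.2614
Node u (S = 27): V_u = e^(−0.06)·[0.5583·0.5439 + 0.4417·6.3416] = 2.9239
Node d (S = 13): V_d = e^(−0.06)·[0.5583·6.3416 + 0.4417·15.2614] = 9.6827
Node 0 (S = 20): V_0 = e^(−0.06)·[0.5583·2.9239 + 0.4417·9.6827] = 5.5652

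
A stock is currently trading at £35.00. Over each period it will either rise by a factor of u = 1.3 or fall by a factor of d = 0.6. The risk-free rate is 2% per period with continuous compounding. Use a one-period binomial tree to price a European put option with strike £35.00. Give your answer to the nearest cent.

£5.49

Risk-neutral probability p = (e^0.02 − 0.6)/(1.3 − 0.6) = 0.4202/0.7000 = 0.6003
Terminal stock prices: S_u = 45.5, S_d = 21
Terminal payoffs (K − S): max(-10.5, 0) = 0, max(14, 0) = 14
Node 0 (S = 35): V_0 = e^(−0.02)·[0.6003·0.0000 + 0.3997·14.0000] = 5.4852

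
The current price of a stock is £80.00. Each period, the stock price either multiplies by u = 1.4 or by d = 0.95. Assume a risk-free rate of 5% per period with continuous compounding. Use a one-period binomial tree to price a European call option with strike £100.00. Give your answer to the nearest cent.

£2.57

Risk-neutral probability p = (e^0.05 − 0.95)/(1.4 − 0.95) = 0.1013/0.4500 = 0.2250
Terminal stock prices: S_u = 112, S_d = 76
Terminal payoffs (S − K): max(12, 0) = 12, max(-24, 0) = 0
Node 0 (S = 80): V_0 = e^(−0.05)·[0.2250·12.0000 + 0.7750·0.0000] = 2.5689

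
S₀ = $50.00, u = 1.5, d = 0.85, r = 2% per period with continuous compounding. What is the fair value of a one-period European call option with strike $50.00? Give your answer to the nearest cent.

Risk-neutral probability p = (e^0.02 − 0.85)/(1.5 − 0.85) = 0.1702/0.6500 = 0.2618
Terminal stock prices: S_u = 75, S_d = 42.5
Terminal payoffs (S − K): max(25, 0) = 25, max(-7.5, 0) = 0
Node 0 (S = 50): V_0 = e^(−0.02)·[0.2618·25.0000 + 0.7382·0.0000] = 6.4166

$6.42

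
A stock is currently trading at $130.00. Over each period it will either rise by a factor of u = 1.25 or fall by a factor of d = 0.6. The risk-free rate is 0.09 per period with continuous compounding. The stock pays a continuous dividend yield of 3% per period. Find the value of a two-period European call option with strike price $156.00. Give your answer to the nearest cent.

$19.87

Per-period risk-free factor R = e^0.09 = 1.0942; dividend-adjusted growth = e^(0.09−0.03) = 1.0618.
Risk-neutral probability p = (1.0618 − 0.6)/(1.25 − 0.6) = 0.4618/0.6500 = 0.7105
Terminal stock prices: S_uu = 203.1, S_ud = 97.5, S_dd = 46.8
Terminal payoffs (S − K): max(47.12, 0) = 47.12, max(-58.5, 0) = 0, max(-109.2, 0) = 0
Node u (S = 162.5): V_u = e^(−0.09)·[0.7105·47.1250 + 0.2895·0.0000] = 30.6013
Node d (S = 78): V_d = e^(−0.09)·[0.7105·0.0000 + 0.2895·0.0000] = 0.0000
Node 0 (S = 130): V_0 = e^(−0.09)·[0.7105·30.6013 + 0.2895·0.0000] = 19.8714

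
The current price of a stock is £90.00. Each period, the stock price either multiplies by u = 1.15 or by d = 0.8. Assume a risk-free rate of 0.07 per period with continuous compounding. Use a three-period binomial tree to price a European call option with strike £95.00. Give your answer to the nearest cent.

Risk-neutral probability p = (e^0.07 − 0.8)/(1.15 − 0.8) = 0.2725/0.3500 = 0.7786
Terminal stock prices: S_uuu = 136.9, S_uud = 95.22, S_udd = 66.24, S_ddd = 46.08
Terminal payoffs (S − K): max(41.88, 0) = 41.88, max(0.22, 0) = 0.22, max(-28.76, 0) = 0, max(-48.92, 0) = 0
Node uu (S = 119): V_uu = e^(−0.07)·[0.7786·41.8787 + 0.2214·0.2200] = 30.4476
Node ud (S = 82.8): V_ud = e^(−0.07)·[0.7786·0.2200 + 0.2214·0.0000] = 0.1597
Node dd (S = 57.6): V_dd = e^(−0.07)·[0.7786·0.0000 + 0.2214·0.0000] = 0.0000
Node u (S = 103.5): V_u = e^(−0.07)·[0.7786·30.4476 + 0.2214·0.1597] = 22.1366
Node d (S = 72): V_d = e^(−0.07)·[0.7786·0.1597 + 0.2214·0.0000] = 0.1159
Node 0 (S = 90): V_0 = e^(−0.07)·[0.7786·22.1366 + 0.2214·0.1159] = 16.0942

£16.09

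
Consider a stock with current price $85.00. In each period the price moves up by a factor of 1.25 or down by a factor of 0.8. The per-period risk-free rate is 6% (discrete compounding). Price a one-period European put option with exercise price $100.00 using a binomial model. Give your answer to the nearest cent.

$12.75

Risk-neutral probability p = (1 + 0.06 − 0.8)/(1.25 − 0.8) = 0.2600/0.4500 = 0.5778
Terminal stock prices: S_u = 106.2, S_d = 68
Terminal payoffs (K − S): max(-6.25, 0) = 0, max(32, 0) = 32
Node 0 (S = 85): V_0 = 1/1.06·[0.5778·0.0000 + 0.4222·32.0000] = 12.7463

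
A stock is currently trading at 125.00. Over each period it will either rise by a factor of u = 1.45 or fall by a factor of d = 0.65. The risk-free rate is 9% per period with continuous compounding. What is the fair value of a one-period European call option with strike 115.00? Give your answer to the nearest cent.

Risk-neutral probability p = (e^0.09 − 0.65)/(1.45 − 0.65) = 0.4442/0.8000 = 0.5552
Terminal stock prices: S_u = 181.2, S_d = 81.25
Terminal payoffs (S − K): max(66.25, 0) = 66.25, max(-33.75, 0) = 0
Node 0 (S = 125): V_0 = e^(−0.09)·[0.5552·66.2500 + 0.4448·0.0000] = 33.6173

33.62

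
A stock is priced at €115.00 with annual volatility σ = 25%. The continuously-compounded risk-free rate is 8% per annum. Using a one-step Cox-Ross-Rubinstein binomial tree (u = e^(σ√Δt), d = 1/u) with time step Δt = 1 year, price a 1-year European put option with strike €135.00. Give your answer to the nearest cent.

CRR parameters: u = e^(σ√Δt) = e^(0.25·√1) = 1.2840, d = 1/u = 0.7788
Per-period rate: rΔt = 0.08·1 = 0.08, so R = e^0.08 = 1.0833
Risk-neutral probability p = (e^0.08 − 0.7788)/(1.2840 − 0.7788) = 0.3045/0.5052 = 0.6027
Terminal stock prices: S_u = 147.7, S_d = 89.56
Terminal payoffs (K − S): max(-12.66, 0) = 0, max(45.44, 0) = 45.44
Node 0 (S = 115): V_0 = e^(−0.08)·[0.6027·0.0000 + 0.3973·45.4379] = 16.6656

€16.67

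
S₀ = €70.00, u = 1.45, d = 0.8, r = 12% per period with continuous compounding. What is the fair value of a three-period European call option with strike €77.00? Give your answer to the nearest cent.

€22.91

Risk-neutral probability p = (e^0.12 − 0.8)/(1.45 − 0.8) = 0.3275/0.6500 = 0.5038
Terminal stock prices: S_uuu = 213.4, S_uud = 117.7, S_udd = 64.96, S_ddd = 35.84
Terminal payoffs (S − K): max(136.4, 0) = 136.4, max(40.74, 0) = 40.74, max(-12.04, 0) = 0, max(-41.16, 0) = 0
Node uu (S = 147.2): V_uu = e^(−0.12)·[0.5038·136.4038 + 0.4962·40.7400] = 78.8821
Node ud (S = 81.2): V_ud = e^(−0.12)·[0.5038·40.7400 + 0.4962·0.0000] = 18.2054
Node dd (S = 44.8): V_dd = e^(−0.12)·[0.5038·0.0000 + 0.4962·0.0000] = 0.0000
Node u (S = 101.5): V_u = e^(−0.12)·[0.5038·78.8821 + 0.4962·18.2054] = 43.2612
Node d (S = 56): V_d = e^(−0.12)·[0.5038·18.2054 + 0.4962·0.0000] = 8.1354
Node 0 (S = 70): V_0 = e^(−0.12)·[0.5038·43.2612 + 0.4962·8.1354] = 22.9120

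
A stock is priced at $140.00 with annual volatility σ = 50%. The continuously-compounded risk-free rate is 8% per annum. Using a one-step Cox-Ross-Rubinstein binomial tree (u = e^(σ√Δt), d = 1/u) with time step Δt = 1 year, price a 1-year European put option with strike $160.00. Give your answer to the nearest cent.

CRR parameters: u = e^(σ√Δt) = e^(0.5·√1) = 1.6487, d = 1/u = 0.6065
Per-period rate: rΔt = 0.08·1 = 0.08, so R = e^0.08 = 1.0833
Risk-neutral probability p = (e^0.08 − 0.6065)/(1.6487 − 0.6065) = 0.4768/1.0422 = 0.4575
Terminal stock prices: S_u = 230.8, S_d = 84.91
Terminal payoffs (K − S): max(-70.82, 0) = 0, max(75.09, 0) = 75.09
Node 0 (S = 140): V_0 = e^(−0.08)·[0.4575·0.0000 + 0.5425·75.0857] = 37.6053

$37.61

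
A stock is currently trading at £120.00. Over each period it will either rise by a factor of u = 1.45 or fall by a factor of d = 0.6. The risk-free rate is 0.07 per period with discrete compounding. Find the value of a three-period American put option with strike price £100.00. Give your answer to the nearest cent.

£16.66

Risk-neutral probability p = (1 + 0.07 − 0.6)/(1.45 − 0.6) = 0.4700/0.8500 = 0.5529
Terminal stock prices: S_uuu = 365.8, S_uud = 151.4, S_udd = 62.64, S_ddd = 25.92
Terminal payoffs (K − S): max(-265.8, 0) = 0, max(-51.38, 0) = 0, max(37.36, 0) = 37.36, max(74.08, 0) = 74.08
Node uu (S = 252.3): continuation = 1/1.07·[0.5529·0.0000 + 0.4471·0.0000] = 0.0000; exercise value = 0.0000 ≤ continuation, so V_uu = 0.0000
Node ud (S = 104.4): continuation = 1/1.07·[0.5529·0.0000 + 0.4471·37.3600] = 15.6095; exercise value = 0.0000 ≤ continuation, so V_ud = 15.6095
Node dd (S = 43.2): continuation = 1/1.07·[0.5529·37.3600 + 0.4471·74.0800] = 50.2579; exercise value = 56.8000 > continuation, so V_dd = 56.8000 (exercise)
Node u (S = 174): continuation = 1/1.07·[0.5529·0.0000 + 0.4471·15.6095] = 6.5218; exercise value = 0.0000 ≤ continuation, so V_u = 6.5218
Node d (S = 72): continuation = 1/1.07·[0.5529·15.6095 + 0.4471·56.8000] = 31.7982; exercise value = 28.0000 ≤ continuation, so V_d = 31.7982
Node 0 (S = 120): continuation = 1/1.07·[0.5529·6.5218 + 0.4471·31.7982] = 16.6559; exercise value = 0.0000 ≤ continuation, so V_0 = 16.6559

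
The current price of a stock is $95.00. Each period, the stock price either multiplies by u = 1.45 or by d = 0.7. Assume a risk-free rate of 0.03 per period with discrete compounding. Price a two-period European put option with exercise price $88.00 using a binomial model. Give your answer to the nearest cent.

$12.25

Risk-neutral probability p = (1 + 0.03 − 0.7)/(1.45 − 0.7) = 0.3300/0.7500 = 0.4400
Terminal stock prices: S_uu = 199.7, S_ud = 96.42, S_dd = 46.55
Terminal payoffs (K − S): max(-111.7, 0) = 0, max(-8.425, 0) = 0, max(41.45, 0) = 41.45
Node u (S = 137.8): V_u = 1/1.03·[0.4400·0.0000 + 0.5600·0.0000] = 0.0000
Node d (S = 66.5): V_d = 1/1.03·[0.4400·0.0000 + 0.5600·41.4500] = 22.5359
Node 0 (S = 95): V_0 = 1/1.03·[0.4400·0.0000 + 0.5600·22.5359] = 12.2525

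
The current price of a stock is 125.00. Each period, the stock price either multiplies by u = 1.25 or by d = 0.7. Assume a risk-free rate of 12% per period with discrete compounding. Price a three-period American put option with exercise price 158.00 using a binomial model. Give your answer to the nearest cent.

33.00

Risk-neutral probability p = (1 + 0.12 − 0.7)/(1.25 − 0.7) = 0.4200/0.5500 = 0.7636
Terminal stock prices: S_uuu = 244.1, S_uud = 136.7, S_udd = 76.56, S_ddd = 42.87
Terminal payoffs (K − S): max(-86.14, 0) = 0, max(21.28, 0) = 21.28, max(81.44, 0) = 81.44, max(115.1, 0) = 115.1
Node uu (S = 195.3): continuation = 1/1.12·[0.7636·0.0000 + 0.2364·21.2812] = 4.4912; exercise value = 0.0000 ≤ continuation, so V_uu = 4.4912
Node ud (S = 109.4): continuation = 1/1.12·[0.7636·21.2812 + 0.2364·81.4375] = 31.6964; exercise value = 48.6250 > continuation, so V_ud = 48.6250 (exercise)
Node dd (S = 61.25): continuation = 1/1.12·[0.7636·81.4375 + 0.2364·115.1250] = 79.8214; exercise value = 96.7500 > continuation, so V_dd = 96.7500 (exercise)
Node u (S = 156.2): continuation = 1/1.12·[0.7636·4.4912 + 0.2364·48.6250] = 13.3239; exercise value = 1.7500 ≤ continuation, so V_u = 13.3239
Node d (S = 87.5): continuation = 1/1.12·[0.7636·48.6250 + 0.2364·96.7500] = 53.5714; exercise value = 70.5000 > continuation, so V_d = 70.5000 (exercise)
Node 0 (S = 125): continuation = 1/1.12·[0.7636·13.3239 + 0.2364·70.5000] = 23.9627; exercise value = 33.0000 > continuation, so V_0 = 33.0000 (exercise)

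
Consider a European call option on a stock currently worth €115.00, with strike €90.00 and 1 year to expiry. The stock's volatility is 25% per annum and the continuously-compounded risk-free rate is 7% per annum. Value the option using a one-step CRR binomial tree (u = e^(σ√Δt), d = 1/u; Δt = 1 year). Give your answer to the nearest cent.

€31.26

CRR parameters: u = e^(σ√Δt) = e^(0.25·√1) = 1.2840, d = 1/u = 0.7788
Per-period rate: rΔt = 0.07·1 = 0.07, so R = e^0.07 = 1.0725
Risk-neutral probability p = (e^0.07 − 0.7788)/(1.2840 − 0.7788) = 0.2937/0.5052 = 0.5813
Terminal stock prices: S_u = 147.7, S_d = 89.56
Terminal payoffs (S − K): max(57.66, 0) = 57.66, max(-0.4379, 0) = 0
Node 0 (S = 115): V_0 = e^(−0.07)·[0.5813·57.6629 + 0.4187·0.0000] = 31.2555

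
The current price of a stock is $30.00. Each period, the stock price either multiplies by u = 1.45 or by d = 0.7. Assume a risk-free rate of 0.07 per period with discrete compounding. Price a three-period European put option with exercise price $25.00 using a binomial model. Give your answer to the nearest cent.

Risk-neutral probability p = (1 + 0.07 − 0.7)/(1.45 − 0.7) = 0.3700/0.7500 = 0.4933
Terminal stock prices: S_uuu = 91.46, S_uud = 44.15, S_udd = 21.31, S_ddd = 10.29
Terminal payoffs (K − S): max(-66.46, 0) = 0, max(-19.15, 0) = 0, max(3.685, 0) = 3.685, max(14.71, 0) = 14.71
Node uu (S = 63.08): V_uu = 1/1.07·[0.4933·0.0000 + 0.5067·0.0000] = 0.0000
Node ud (S = 30.45): V_ud = 1/1.07·[0.4933·0.0000 + 0.5067·3.6850] = 1.7449
Node dd (S = 14.7): V_dd = 1/1.07·[0.4933·3.6850 + 0.5067·14.7100] = 8.6645
Node u (S = 43.5): V_u = 1/1.07·[0.4933·0.0000 + 0.5067·1.7449] = 0.8263
Node d (S = 21): V_d = 1/1.07·[0.4933·1.7449 + 0.5067·8.6645] = 4.9073
Node 0 (S = 30): V_0 = 1/1.07·[0.4933·0.8263 + 0.5067·4.9073] = 2.7047

$2.70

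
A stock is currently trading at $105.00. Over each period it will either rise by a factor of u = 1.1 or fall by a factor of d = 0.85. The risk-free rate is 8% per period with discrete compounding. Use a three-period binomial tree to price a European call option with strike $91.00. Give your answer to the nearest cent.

Risk-neutral probability p = (1 + 0.08 − 0.85)/(1.1 − 0.85) = 0.2300/0.2500 = 0.9200
Terminal stock prices: S_uuu = 139.8, S_uud = 108, S_udd = 83.45, S_ddd = 64.48
Terminal payoffs (S − K): max(48.76, 0) = 48.76, max(16.99, 0) = 16.99, max(-7.551, 0) = 0, max(-26.52, 0) = 0
Node uu (S = 127.1): V_uu = 1/1.08·[0.9200·48.7550 + 0.0800·16.9925] = 42.7907
Node ud (S = 98.18): V_ud = 1/1.08·[0.9200·16.9925 + 0.0800·0.0000] = 14.4751
Node dd (S = 75.86): V_dd = 1/1.08·[0.9200·0.0000 + 0.0800·0.0000] = 0.0000
Node u (S = 115.5): V_u = 1/1.08·[0.9200·42.7907 + 0.0800·14.4751] = 37.5236
Node d (S = 89.25): V_d = 1/1.08·[0.9200·14.4751 + 0.0800·0.0000] = 12.3306
Node 0 (S = 105): V_0 = 1/1.08·[0.9200·37.5236 + 0.0800·12.3306] = 32.8779

$32.88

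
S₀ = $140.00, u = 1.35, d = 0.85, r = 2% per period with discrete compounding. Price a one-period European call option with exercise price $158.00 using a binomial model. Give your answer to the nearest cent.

Risk-neutral probability p = (1 + 0.02 − 0.85)/(1.35 − 0.85) = 0.1700/0.5000 = 0.3400
Terminal stock prices: S_u = 189, S_d = 119
Terminal payoffs (S − K): max(31, 0) = 31, max(-39, 0) = 0
Node 0 (S = 140): V_0 = 1/1.02·[0.3400·31.0000 + 0.6600·0.0000] = 10.3333

$10.33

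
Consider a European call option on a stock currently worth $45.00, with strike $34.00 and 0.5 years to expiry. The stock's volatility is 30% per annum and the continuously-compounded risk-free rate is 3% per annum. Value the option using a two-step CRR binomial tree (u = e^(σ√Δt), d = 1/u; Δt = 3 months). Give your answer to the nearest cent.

CRR parameters: u = e^(σ√Δt) = e^(0.3·√0.25) = 1.1618, d = 1/u = 0.8607
Per-period rate: rΔt = 0.03·0.25 = 0.0075, so R = e^0.0075 = 1.0075
Risk-neutral probability p = (e^0.0075 − 0.8607)/(1.1618 − 0.8607) = 0.1468/0.3011 = 0.4876
Terminal stock prices: S_uu = 60.74, S_ud = 45, S_dd = 33.34
Terminal payoffs (S − K): max(26.74, 0) = 26.74, max(11, 0) = 11, max(-0.6632, 0) = 0
Node u (S = 52.28): V_u = e^(−0.0075)·[0.4876·26.7436 + 0.5124·11.0000] = 18.5366
Node d (S = 38.73): V_d = e^(−0.0075)·[0.4876·11.0000 + 0.5124·0.0000] = 5.3232
Node 0 (S = 45): V_0 = e^(−0.0075)·[0.4876·18.5366 + 0.5124·5.3232] = 11.6777

$11.68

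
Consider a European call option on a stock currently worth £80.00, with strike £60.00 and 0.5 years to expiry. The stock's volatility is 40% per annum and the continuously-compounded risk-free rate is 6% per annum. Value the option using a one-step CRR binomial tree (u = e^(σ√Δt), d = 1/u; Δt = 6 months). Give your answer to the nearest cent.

£21.77

CRR parameters: u = e^(σ√Δt) = e^(0.4·√0.5) = 1.3269, d = 1/u = 0.7536
Per-period rate: rΔt = 0.06·0.5 = 0.03, so R = e^0.03 = 1.0305
Risk-neutral probability p = (e^0.03 − 0.7536)/(1.3269 − 0.7536) = 0.2768/0.5733 = 0.4829
Terminal stock prices: S_u = 106.2, S_d = 60.29
Terminal payoffs (S − K): max(46.15, 0) = 46.15, max(0.2911, 0) = 0.2911
Node 0 (S = 80): V_0 = e^(−0.03)·[0.4829·46.1517 + 0.5171·0.2911] = 21.7733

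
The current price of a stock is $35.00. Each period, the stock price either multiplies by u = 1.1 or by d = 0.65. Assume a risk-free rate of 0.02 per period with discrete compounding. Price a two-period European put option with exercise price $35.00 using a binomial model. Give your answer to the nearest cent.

$3.42

Risk-neutral probability p = (1 + 0.02 − 0.65)/(1.1 − 0.65) = 0.3700/0.4500 = 0.8222
Terminal stock prices: S_uu = 42.35, S_ud = 25.03, S_dd = 14.79
Terminal payoffs (K − S): max(-7.35, 0) = 0, max(9.975, 0) = 9.975, max(20.21, 0) = 20.21
Node u (S = 38.5): V_u = 1/1.02·[0.8222·0.0000 + 0.1778·9.9750] = 1.7386
Node d (S = 22.75): V_d = 1/1.02·[0.8222·9.9750 + 0.1778·20.2125] = 11.5637
Node 0 (S = 35): V_0 = 1/1.02·[0.8222·1.7386 + 0.1778·11.5637] = 3.4169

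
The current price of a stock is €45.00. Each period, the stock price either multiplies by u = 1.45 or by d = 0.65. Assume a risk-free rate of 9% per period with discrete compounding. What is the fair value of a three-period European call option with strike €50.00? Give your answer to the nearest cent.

Risk-neutral probability p = (1 + 0.09 − 0.65)/(1.45 − 0.65) = 0.4400/0.8000 = 0.5500
Terminal stock prices: S_uuu = 137.2, S_uud = 61.5, S_udd = 27.57, S_ddd = 12.36
Terminal payoffs (S − K): max(87.19, 0) = 87.19, max(11.5, 0) = 11.5, max(-22.43, 0) = 0, max(-37.64, 0) = 0
Node uu (S = 94.61): V_uu = 1/1.09·[0.5500·87.1881 + 0.4500·11.4981] = 48.7409
Node ud (S = 42.41): V_ud = 1/1.09·[0.5500·11.4981 + 0.4500·0.0000] = 5.8018
Node dd (S = 19.01): V_dd = 1/1.09·[0.5500·0.0000 + 0.4500·0.0000] = 0.0000
Node u (S = 65.25): V_u = 1/1.09·[0.5500·48.7409 + 0.4500·5.8018] = 26.9893
Node d (S = 29.25): V_d = 1/1.09·[0.5500·5.8018 + 0.4500·0.0000] = 2.9275
Node 0 (S = 45): V_0 = 1/1.09·[0.5500·26.9893 + 0.4500·2.9275] = 14.8271

€14.83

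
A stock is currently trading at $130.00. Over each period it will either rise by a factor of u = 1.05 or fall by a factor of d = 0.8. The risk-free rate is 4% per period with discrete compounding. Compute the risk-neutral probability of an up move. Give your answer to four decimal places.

Risk-neutral probability p = (1 + 0.04 − 0.8)/(1.05 − 0.8) = 0.2400/0.2500 = 0.9600

p = 0.9600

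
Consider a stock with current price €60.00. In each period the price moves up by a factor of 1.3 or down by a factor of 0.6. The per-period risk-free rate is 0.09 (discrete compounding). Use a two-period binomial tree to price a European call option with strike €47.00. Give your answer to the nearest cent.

Risk-neutral probability p = (1 + 0.09 − 0.6)/(1.3 − 0.6) = 0.4900/0.7000 = 0.7000
Terminal stock prices: S_uu = 101.4, S_ud = 46.8, S_dd = 21.6
Terminal payoffs (S − K): max(54.4, 0) = 54.4, max(-0.2, 0) = 0, max(-25.4, 0) = 0
Node u (S = 78): V_u = 1/1.09·[0.7000·54.4000 + 0.3000·0.0000] = 34.9358
Node d (S = 36): V_d = 1/1.09·[0.7000·0.0000 + 0.3000·0.0000] = 0.0000
Node 0 (S = 60): V_0 = 1/1.09·[0.7000·34.9358 + 0.3000·0.0000] = 22.4358

€22.44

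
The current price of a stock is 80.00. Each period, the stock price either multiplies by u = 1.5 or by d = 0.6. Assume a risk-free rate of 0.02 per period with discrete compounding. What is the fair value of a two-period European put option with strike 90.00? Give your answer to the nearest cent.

Risk-neutral probability p = (1 + 0.02 − 0.6)/(1.5 − 0.6) = 0.4200/0.9000 = 0.4667
Terminal stock prices: S_uu = 180, S_ud = 72, S_dd = 28.8
Terminal payoffs (K − S): max(-90, 0) = 0, max(18, 0) = 18, max(61.2, 0) = 61.2
Node u (S = 120): V_u = 1/1.02·[0.4667·0.0000 + 0.5333·18.0000] = 9.4118
Node d (S = 48): V_d = 1/1.02·[0.4667·18.0000 + 0.5333·61.2000] = 40.2353
Node 0 (S = 80): V_0 = 1/1.02·[0.4667·9.4118 + 0.5333·40.2353] = 25.3441

25.34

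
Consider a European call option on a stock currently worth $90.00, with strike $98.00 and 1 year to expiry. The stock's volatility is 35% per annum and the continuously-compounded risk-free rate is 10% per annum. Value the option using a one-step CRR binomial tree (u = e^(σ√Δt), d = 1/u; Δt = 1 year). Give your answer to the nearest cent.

CRR parameters: u = e^(σ√Δt) = e^(0.35·√1) = 1.4191, d = 1/u = 0.7047
Per-period rate: rΔt = 0.1·1 = 0.1, so R = e^0.1 = 1.1052
Risk-neutral probability p = (e^0.1 − 0.7047)/(1.4191 − 0.7047) = 0.4005/0.7144 = 0.5606
Terminal stock prices: S_u = 127.7, S_d = 63.42
Terminal payoffs (S − K): max(29.72, 0) = 29.72, max(-34.58, 0) = 0
Node 0 (S = 90): V_0 = e^(−0.1)·[0.5606·29.7161 + 0.4394·0.0000] = 15.0736

$15.07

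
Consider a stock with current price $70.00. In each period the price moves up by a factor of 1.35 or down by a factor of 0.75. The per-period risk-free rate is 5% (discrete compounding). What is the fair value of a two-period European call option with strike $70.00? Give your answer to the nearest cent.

$13.45

Risk-neutral probability p = (1 + 0.05 − 0.75)/(1.35 − 0.75) = 0.3000/0.6000 = 0.5000
Terminal stock prices: S_uu = 127.6, S_ud = 70.88, S_dd = 39.38
Terminal payoffs (S − K): max(57.58, 0) = 57.58, max(0.875, 0) = 0.875, max(-30.62, 0) = 0
Node u (S = 94.5): V_u = 1/1.05·[0.5000·57.5750 + 0.5000·0.8750] = 27.8333
Node d (S = 52.5): V_d = 1/1.05·[0.5000·0.8750 + 0.5000·0.0000] = 0.4167
Node 0 (S = 70): V_0 = 1/1.05·[0.5000·27.8333 + 0.5000·0.4167] = 13.4524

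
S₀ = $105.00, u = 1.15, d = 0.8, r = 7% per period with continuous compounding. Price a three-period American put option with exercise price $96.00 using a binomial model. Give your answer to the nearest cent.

Risk-neutral probability p = (e^0.07 − 0.8)/(1.15 − 0.8) = 0.2725/0.3500 = 0.7786
Terminal stock prices: S_uuu = 159.7, S_uud = 111.1, S_udd = 77.28, S_ddd = 53.76
Terminal payoffs (K − S): max(-63.69, 0) = 0, max(-15.09, 0) = 0, max(18.72, 0) = 18.72, max(42.24, 0) = 42.24
Node uu (S = 138.9): continuation = e^(−0.07)·[0.7786·0.0000 + 0.2214·0.0000] = 0.0000; exercise value = 0.0000 ≤ continuation, so V_uu = 0.0000
Node ud (S = 96.6): continuation = e^(−0.07)·[0.7786·0.0000 + 0.2214·18.7200] = 3.8645; exercise value = 0.0000 ≤ continuation, so V_ud = 3.8645
Node dd (S = 67.2): continuation = e^(−0.07)·[0.7786·18.7200 + 0.2214·42.2400] = 22.3098; exercise value = 28.8000 > continuation, so V_dd = 28.8000 (exercise)
Node u (S = 120.7): continuation = e^(−0.07)·[0.7786·0.0000 + 0.2214·3.8645] = 0.7978; exercise value = 0.0000 ≤ continuation, so V_u = 0.7978
Node d (S = 84): continuation = e^(−0.07)·[0.7786·3.8645 + 0.2214·28.8000] = 8.7508; exercise value = 12.0000 > continuation, so V_d = 12.0000 (exercise)
Node 0 (S = 105): continuation = e^(−0.07)·[0.7786·0.7978 + 0.2214·12.0000] = 3.0564; exercise value = 0.0000 ≤ continuation, so V_0 = 3.0564

$3.06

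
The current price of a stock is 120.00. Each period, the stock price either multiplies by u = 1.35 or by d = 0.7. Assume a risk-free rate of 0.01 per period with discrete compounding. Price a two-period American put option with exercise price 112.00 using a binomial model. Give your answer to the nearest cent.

14.50

Risk-neutral probability p = (1 + 0.01 − 0.7)/(1.35 − 0.7) = 0.3100/0.6500 = 0.4769
Terminal stock prices: S_uu = 218.7, S_ud = 113.4, S_dd = 58.8
Terminal payoffs (K − S): max(-106.7, 0) = 0, max(-1.4, 0) = 0, max(53.2, 0) = 53.2
Node u (S = 162): continuation = 1/1.01·[0.4769·0.0000 + 0.5231·0.0000] = 0.0000; exercise value = 0.0000 ≤ continuation, so V_u = 0.0000
Node d (S = 84): continuation = 1/1.01·[0.4769·0.0000 + 0.5231·53.2000] = 27.5522; exercise value = 28.0000 > continuation, so V_d = 28.0000 (exercise)
Node 0 (S = 120): continuation = 1/1.01·[0.4769·0.0000 + 0.5231·28.0000] = 14.5011; exercise value = 0.0000 ≤ continuation, so V_0 = 14.5011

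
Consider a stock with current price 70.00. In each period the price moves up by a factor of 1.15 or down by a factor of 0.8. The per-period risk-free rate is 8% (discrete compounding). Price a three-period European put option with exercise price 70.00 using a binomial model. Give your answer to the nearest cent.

1.63

Risk-neutral probability p = (1 + 0.08 − 0.8)/(1.15 − 0.8) = 0.2800/0.3500 = 0.8000
Terminal stock prices: S_uuu = 106.5, S_uud = 74.06, S_udd = 51.52, S_ddd = 35.84
Terminal payoffs (K − S): max(-36.46, 0) = 0, max(-4.06, 0) = 0, max(18.48, 0) = 18.48, max(34.16, 0) = 34.16
Node uu (S = 92.57): V_uu = 1/1.08·[0.8000·0.0000 + 0.2000·0.0000] = 0.0000
Node ud (S = 64.4): V_ud = 1/1.08·[0.8000·0.0000 + 0.2000·18.4800] = 3.4222
Node dd (S = 44.8): V_dd = 1/1.08·[0.8000·18.4800 + 0.2000·34.1600] = 20.0148
Node u (S = 80.5): V_u = 1/1.08·[0.8000·0.0000 + 0.2000·3.4222] = 0.6337
Node d (S = 56): V_d = 1/1.08·[0.8000·3.4222 + 0.2000·20.0148] = 6.2414
Node 0 (S = 70): V_0 = 1/1.08·[0.8000·0.6337 + 0.2000·6.2414] = 1.6253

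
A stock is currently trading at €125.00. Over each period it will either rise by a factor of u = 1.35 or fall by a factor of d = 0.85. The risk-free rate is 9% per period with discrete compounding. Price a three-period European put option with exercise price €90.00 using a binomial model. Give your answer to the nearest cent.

€1.44

Risk-neutral probability p = (1 + 0.09 − 0.85)/(1.35 − 0.85) = 0.2400/0.5000 = 0.4800
Terminal stock prices: S_uuu = 307.5, S_uud = 193.6, S_udd = 121.9, S_ddd = 76.77
Terminal payoffs (K − S): max(-217.5, 0) = 0, max(-103.6, 0) = 0, max(-31.92, 0) = 0, max(13.23, 0) = 13.23
Node uu (S = 227.8): V_uu = 1/1.09·[0.4800·0.0000 + 0.5200·0.0000] = 0.0000
Node ud (S = 143.4): V_ud = 1/1.09·[0.4800·0.0000 + 0.5200·0.0000] = 0.0000
Node dd (S = 90.31): V_dd = 1/1.09·[0.4800·0.0000 + 0.5200·13.2344] = 6.3136
Node u (S = 168.8): V_u = 1/1.09·[0.4800·0.0000 + 0.5200·0.0000] = 0.0000
Node d (S = 106.2): V_d = 1/1.09·[0.4800·0.0000 + 0.5200·6.3136] = 3.0120
Node 0 (S = 125): V_0 = 1/1.09·[0.4800·0.0000 + 0.5200·3.0120] = 1.4369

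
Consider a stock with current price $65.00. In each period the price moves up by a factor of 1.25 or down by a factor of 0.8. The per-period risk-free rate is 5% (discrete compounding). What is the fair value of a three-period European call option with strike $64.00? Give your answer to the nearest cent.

$15.46

Risk-neutral probability p = (1 + 0.05 − 0.8)/(1.25 − 0.8) = 0.2500/0.4500 = 0.5556
Terminal stock prices: S_uuu = 127, S_uud = 81.25, S_udd = 52, S_ddd = 33.28
Terminal payoffs (S − K): max(62.95, 0) = 62.95, max(17.25, 0) = 17.25, max(-12, 0) = 0, max(-30.72, 0) = 0
Node uu (S = 101.6): V_uu = 1/1.05·[0.5556·62.9531 + 0.4444·17.2500] = 40.6101
Node ud (S = 65): V_ud = 1/1.05·[0.5556·17.2500 + 0.4444·0.0000] = 9.1270
Node dd (S = 41.6): V_dd = 1/1.05·[0.5556·0.0000 + 0.4444·0.0000] = 0.0000
Node u (S = 81.25): V_u = 1/1.05·[0.5556·40.6101 + 0.4444·9.1270] = 25.3501
Node d (S = 52): V_d = 1/1.05·[0.5556·9.1270 + 0.4444·0.0000] = 4.8291
Node 0 (S = 65): V_0 = 1/1.05·[0.5556·25.3501 + 0.4444·4.8291] = 15.4568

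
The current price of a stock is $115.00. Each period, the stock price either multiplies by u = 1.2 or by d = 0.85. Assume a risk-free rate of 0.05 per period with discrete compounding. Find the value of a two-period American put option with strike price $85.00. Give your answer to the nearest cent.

Risk-neutral probability p = (1 + 0.05 − 0.85)/(1.2 − 0.85) = 0.2000/0.3500 = 0.5714
Terminal stock prices: S_uu = 165.6, S_ud = 117.3, S_dd = 83.09
Terminal payoffs (K − S): max(-80.6, 0) = 0, max(-32.3, 0) = 0, max(1.913, 0) = 1.913
Node u (S = 138): continuation = 1/1.05·[0.5714·0.0000 + 0.4286·0.0000] = 0.0000; exercise value = 0.0000 ≤ continuation, so V_u = 0.0000
Node d (S = 97.75): continuation = 1/1.05·[0.5714·0.0000 + 0.4286·1.9125] = 0.7806; exercise value = 0.0000 ≤ continuation, so V_d = 0.7806
Node 0 (S = 115): continuation = 1/1.05·[0.5714·0.0000 + 0.4286·0.7806] = 0.3186; exercise value = 0.0000 ≤ continuation, so V_0 = 0.3186

$0.32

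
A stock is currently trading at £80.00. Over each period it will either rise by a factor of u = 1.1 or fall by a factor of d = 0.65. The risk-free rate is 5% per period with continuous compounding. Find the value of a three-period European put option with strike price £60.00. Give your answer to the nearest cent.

£0.66

Risk-neutral probability p = (e^0.05 − 0.65)/(1.1 − 0.65) = 0.4013/0.4500 = 0.8917
Terminal stock prices: S_uuu = 106.5, S_uud = 62.92, S_udd = 37.18, S_ddd = 21.97
Terminal payoffs (K − S): max(-46.48, 0) = 0, max(-2.92, 0) = 0, max(22.82, 0) = 22.82, max(38.03, 0) = 38.03
Node uu (S = 96.8): V_uu = e^(−0.05)·[0.8917·0.0000 + 0.1083·0.0000] = 0.0000
Node ud (S = 57.2): V_ud = e^(−0.05)·[0.8917·0.0000 + 0.1083·22.8200] = 2.3506
Node dd (S = 33.8): V_dd = e^(−0.05)·[0.8917·22.8200 + 0.1083·38.0300] = 23.2738
Node u (S = 88): V_u = e^(−0.05)·[0.8917·0.0000 + 0.1083·2.3506] = 0.2421
Node d (S = 52): V_d = e^(−0.05)·[0.8917·2.3506 + 0.1083·23.2738] = 4.3911
Node 0 (S = 80): V_0 = e^(−0.05)·[0.8917·0.2421 + 0.1083·4.3911] = 0.6577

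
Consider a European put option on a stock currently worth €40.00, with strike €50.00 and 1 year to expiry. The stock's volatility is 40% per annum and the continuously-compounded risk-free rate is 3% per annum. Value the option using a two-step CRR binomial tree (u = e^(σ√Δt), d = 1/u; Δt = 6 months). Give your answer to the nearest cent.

CRR parameters: u = e^(σ√Δt) = e^(0.4·√0.5) = 1.3269, d = 1/u = 0.7536
Per-period rate: rΔt = 0.03·0.5 = 0.015, so R = e^0.015 = 1.0151
Risk-neutral probability p = (e^0.015 − 0.7536)/(1.3269 − 0.7536) = 0.2615/0.5733 = 0.4561
Terminal stock prices: S_uu = 70.43, S_ud = 40, S_dd = 22.72
Terminal payoffs (K − S): max(-20.43, 0) = 0, max(10, 0) = 10, max(27.28, 0) = 27.28
Node u (S = 53.08): V_u = e^(−0.015)·[0.4561·0.0000 + 0.5439·10.0000] = 5.3578
Node d (S = 30.15): V_d = e^(−0.015)·[0.4561·10.0000 + 0.5439·27.2812] = 19.1101
Node 0 (S = 40): V_0 = e^(−0.015)·[0.4561·5.3578 + 0.5439·19.1101] = 12.6463

€12.65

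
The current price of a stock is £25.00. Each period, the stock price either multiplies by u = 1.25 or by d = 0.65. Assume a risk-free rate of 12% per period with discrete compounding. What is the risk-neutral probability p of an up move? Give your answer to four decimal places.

Risk-neutral probability p = (1 + 0.12 − 0.65)/(1.25 − 0.65) = 0.4700/0.6000 = 0.7833

p = 0.7833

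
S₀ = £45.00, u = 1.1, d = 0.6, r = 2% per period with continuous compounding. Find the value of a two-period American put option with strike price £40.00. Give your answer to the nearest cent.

£3.36

Risk-neutral probability p = (e^0.02 − 0.6)/(1.1 − 0.6) = 0.4202/0.5000 = 0.8404
Terminal stock prices: S_uu = 54.45, S_ud = 29.7, S_dd = 16.2
Terminal payoffs (K − S): max(-14.45, 0) = 0, max(10.3, 0) = 10.3, max(23.8, 0) = 23.8
Node u (S = 49.5): continuation = e^(−0.02)·[0.8404·0.0000 + 0.1596·10.3000] = 1.6113; exercise value = 0.0000 ≤ continuation, so V_u = 1.6113
Node d (S = 27): continuation = e^(−0.02)·[0.8404·10.3000 + 0.1596·23.8000] = 12.2079; exercise value = 13.0000 > continuation, so V_d = 13.0000 (exercise)
Node 0 (S = 45): continuation = e^(−0.02)·[0.8404·1.6113 + 0.1596·13.0000] = 3.3610; exercise value = 0.0000 ≤ continuation, so V_0 = 3.3610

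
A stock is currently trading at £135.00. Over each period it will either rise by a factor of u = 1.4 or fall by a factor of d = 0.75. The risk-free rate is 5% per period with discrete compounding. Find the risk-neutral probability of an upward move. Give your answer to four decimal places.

Risk-neutral probability p = (1 + 0.05 − 0.75)/(1.4 − 0.75) = 0.3000/0.6500 = 0.4615

p = 0.4615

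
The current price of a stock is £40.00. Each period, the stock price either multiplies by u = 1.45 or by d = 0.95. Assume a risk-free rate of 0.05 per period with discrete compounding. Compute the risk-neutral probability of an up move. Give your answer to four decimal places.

Risk-neutral probability p = (1 + 0.05 − 0.95)/(1.45 − 0.95) = 0.1000/0.5000 = 0.2000

p = 0.2000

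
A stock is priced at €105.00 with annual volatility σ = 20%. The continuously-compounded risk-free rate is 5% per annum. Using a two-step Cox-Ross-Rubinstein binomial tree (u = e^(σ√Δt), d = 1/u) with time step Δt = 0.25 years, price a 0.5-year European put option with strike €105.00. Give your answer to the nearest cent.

€3.97

CRR parameters: u = e^(σ√Δt) = e^(0.2·√0.25) = 1.1052, d = 1/u = 0.9048
Per-period rate: rΔt = 0.05·0.25 = 0.0125, so R = e^0.0125 = 1.0126
Risk-neutral probability p = (e^0.0125 − 0.9048)/(1.1052 − 0.9048) = 0.1077/0.2003 = 0.5378
Terminal stock prices: S_uu = 128.2, S_ud = 105, S_dd = 85.97
Terminal payoffs (K − S): max(-23.25, 0) = 0, max(0, 0) = 0, max(19.03, 0) = 19.03
Node u (S = 116): V_u = e^(−0.0125)·[0.5378·0.0000 + 0.4622·0.0000] = 0.0000
Node d (S = 95.01): V_d = e^(−0.0125)·[0.5378·0.0000 + 0.4622·19.0333] = 8.6877
Node 0 (S = 105): V_0 = e^(−0.0125)·[0.5378·0.0000 + 0.4622·8.6877] = 3.9655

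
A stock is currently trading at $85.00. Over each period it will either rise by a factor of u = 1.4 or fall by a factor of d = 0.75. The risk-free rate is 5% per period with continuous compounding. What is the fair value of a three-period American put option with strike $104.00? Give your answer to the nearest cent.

$24.80

Risk-neutral probability p = (e^0.05 − 0.75)/(1.4 − 0.75) = 0.3013/0.6500 = 0.4635
Terminal stock prices: S_uuu = 233.2, S_uud = 124.9, S_udd = 66.94, S_ddd = 35.86
Terminal payoffs (K − S): max(-129.2, 0) = 0, max(-20.95, 0) = 0, max(37.06, 0) = 37.06, max(68.14, 0) = 68.14
Node uu (S = 166.6): continuation = e^(−0.05)·[0.4635·0.0000 + 0.5365·0.0000] = 0.0000; exercise value = 0.0000 ≤ continuation, so V_uu = 0.0000
Node ud (S = 89.25): continuation = e^(−0.05)·[0.4635·0.0000 + 0.5365·37.0625] = 18.9145; exercise value = 14.7500 ≤ continuation, so V_ud = 18.9145
Node dd (S = 47.81): continuation = e^(−0.05)·[0.4635·37.0625 + 0.5365·68.1406] = 51.1154; exercise value = 56.1875 > continuation, so V_dd = 56.1875 (exercise)
Node u (S = 119): continuation = e^(−0.05)·[0.4635·0.0000 + 0.5365·18.9145] = 9.6528; exercise value = 0.0000 ≤ continuation, so V_u = 9.6528
Node d (S = 63.75): continuation = e^(−0.05)·[0.4635·18.9145 + 0.5365·56.1875] = 37.0139; exercise value = 40.2500 > continuation, so V_d = 40.2500 (exercise)
Node 0 (S = 85): continuation = e^(−0.05)·[0.4635·9.6528 + 0.5365·40.2500] = 24.7970; exercise value = 19.0000 ≤ continuation, so V_0 = 24.7970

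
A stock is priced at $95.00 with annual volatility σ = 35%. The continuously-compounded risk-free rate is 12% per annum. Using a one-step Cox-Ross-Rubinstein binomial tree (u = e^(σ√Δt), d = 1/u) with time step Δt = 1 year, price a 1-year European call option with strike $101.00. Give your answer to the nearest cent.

CRR parameters: u = e^(σ√Δt) = e^(0.35·√1) = 1.4191, d = 1/u = 0.7047
Per-period rate: rΔt = 0.12·1 = 0.12, so R = e^0.12 = 1.1275
Risk-neutral probability p = (e^0.12 − 0.7047)/(1.4191 − 0.7047) = 0.4228/0.7144 = 0.5919
Terminal stock prices: S_u = 134.8, S_d = 66.95
Terminal payoffs (S − K): max(33.81, 0) = 33.81, max(-34.05, 0) = 0
Node 0 (S = 95): V_0 = e^(−0.12)·[0.5919·33.8114 + 0.4081·0.0000] = 17.7486

$17.75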